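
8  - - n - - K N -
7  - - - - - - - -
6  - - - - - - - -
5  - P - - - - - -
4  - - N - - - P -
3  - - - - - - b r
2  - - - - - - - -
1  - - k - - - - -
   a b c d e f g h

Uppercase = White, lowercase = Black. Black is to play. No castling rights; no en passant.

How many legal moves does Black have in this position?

Black to move; king on c1.
In check: no.
Legal moves: Ne7, Na7, Nd6, Nb6, Rh8, Rh7, Rh6, Rh5, Rh4, Rh2, Rh1, Bb8, Bc7, Bd6+, Be5, Bh4, Bf4, Bh2, Bf2, Be1, Kc2, Kd1, Kb1.
Count: 23.

23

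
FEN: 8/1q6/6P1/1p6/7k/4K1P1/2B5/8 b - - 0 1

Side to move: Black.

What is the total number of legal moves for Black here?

Black to move; king on h4.
In check: yes, from the white pawn on g3.
Legal moves: Kh5, Kg5, Kg4, Kh3, Kxg3.
Count: 5.

5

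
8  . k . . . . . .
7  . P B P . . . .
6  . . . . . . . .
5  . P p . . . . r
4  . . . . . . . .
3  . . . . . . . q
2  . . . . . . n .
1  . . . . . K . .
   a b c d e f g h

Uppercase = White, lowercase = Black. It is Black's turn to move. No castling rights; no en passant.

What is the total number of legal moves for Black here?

Black to move; king on b8.
In check: yes, from the white bishop on c7.
Legal moves: Kxc7, Kxb7, Ka7.
Count: 3.

3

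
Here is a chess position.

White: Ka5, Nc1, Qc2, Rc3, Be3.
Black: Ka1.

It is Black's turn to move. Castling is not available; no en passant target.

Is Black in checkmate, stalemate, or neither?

Black to move; black king on a1.
In check: no.
King squares — b1: attacked by Qc2; a2: attacked by Nc1; b2: attacked by Qc2.
Legal moves for Black: none.
Not in check and no legal moves → stalemate.

stalemate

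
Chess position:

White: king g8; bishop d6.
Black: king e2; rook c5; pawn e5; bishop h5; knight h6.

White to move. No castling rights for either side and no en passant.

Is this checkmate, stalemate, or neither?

neither

White to move; white king on g8.
In check: yes, from the black knight on h6.
Legal moves for White: Kh8, Kf8, Kh7, Kg7.
White is in check but has 4 legal moves → neither.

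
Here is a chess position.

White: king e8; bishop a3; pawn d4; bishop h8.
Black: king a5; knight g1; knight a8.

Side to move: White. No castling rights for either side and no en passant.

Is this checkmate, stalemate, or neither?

neither

White to move; white king on e8.
In check: no.
Legal moves for White: Bg7, Bf6, Be5, Kf8, Kd8, Kf7, Ke7, Kd7, Bf8, Be7, Bd6, Bc5, Bb4+, Bb2, Bc1, d5.
White has 16 legal moves and is not in check → neither.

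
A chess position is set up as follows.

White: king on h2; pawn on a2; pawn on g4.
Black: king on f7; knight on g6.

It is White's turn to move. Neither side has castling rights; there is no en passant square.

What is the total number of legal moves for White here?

8

White to move; king on h2.
In check: no.
Legal moves: Kh3, Kg3, Kg2, Kh1, Kg1, g5, a3, a4.
Count: 8.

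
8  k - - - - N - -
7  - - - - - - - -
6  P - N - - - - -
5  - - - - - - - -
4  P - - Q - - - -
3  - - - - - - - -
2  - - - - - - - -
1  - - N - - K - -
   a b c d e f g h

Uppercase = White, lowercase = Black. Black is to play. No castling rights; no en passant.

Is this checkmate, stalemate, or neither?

stalemate

Black to move; black king on a8.
In check: no.
King squares — a7: attacked by Qd4; b7: attacked by Pa6; b8: attacked by Nc6.
Legal moves for Black: none.
Not in check and no legal moves → stalemate.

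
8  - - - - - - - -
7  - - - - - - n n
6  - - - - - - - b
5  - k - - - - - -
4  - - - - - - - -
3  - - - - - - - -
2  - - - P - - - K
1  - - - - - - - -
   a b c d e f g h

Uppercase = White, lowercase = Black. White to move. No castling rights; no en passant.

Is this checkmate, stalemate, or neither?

neither

White to move; white king on h2.
In check: no.
Legal moves for White: Kh3, Kg3, Kg2, Kh1, Kg1, d3, d4.
White has 7 legal moves and is not in check → neither.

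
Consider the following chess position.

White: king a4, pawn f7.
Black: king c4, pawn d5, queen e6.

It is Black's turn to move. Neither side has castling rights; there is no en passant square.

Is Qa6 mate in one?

After Qa6: white king on a4; in check: yes, from the black queen on a6.
King squares — a3: attacked by Qa6; b3: attacked by Kc4; b4: attacked by Kc4; a5: attacked by Qa6; b5: attacked by Kc4.
White has no legal moves → checkmate.

yes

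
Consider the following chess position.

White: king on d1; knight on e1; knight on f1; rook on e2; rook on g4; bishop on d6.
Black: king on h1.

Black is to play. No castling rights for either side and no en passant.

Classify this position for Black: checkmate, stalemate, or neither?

stalemate

Black to move; black king on h1.
In check: no.
King squares — g1: attacked by Rg4; g2: attacked by Ne1; h2: attacked by Nf1.
Legal moves for Black: none.
Not in check and no legal moves → stalemate.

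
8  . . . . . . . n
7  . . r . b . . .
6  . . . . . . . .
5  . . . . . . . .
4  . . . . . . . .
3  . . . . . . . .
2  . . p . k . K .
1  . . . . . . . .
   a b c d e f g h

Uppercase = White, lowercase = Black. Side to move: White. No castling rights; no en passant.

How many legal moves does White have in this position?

White to move; king on g2.
In check: no.
Legal moves: Kh3, Kg3, Kh2, Kh1, Kg1.
Count: 5.

5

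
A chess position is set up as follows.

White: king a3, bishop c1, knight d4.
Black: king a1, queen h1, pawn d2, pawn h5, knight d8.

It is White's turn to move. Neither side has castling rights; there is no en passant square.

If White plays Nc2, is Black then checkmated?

After Nc2: black king on a1; in check: yes, from the white knight on c2.
Black has 1 legal reply: Kb1.
In check but a legal move exists → not checkmate.

no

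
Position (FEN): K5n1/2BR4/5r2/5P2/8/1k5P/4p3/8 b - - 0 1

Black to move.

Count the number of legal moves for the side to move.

Black to move; king on b3.
In check: no.
Legal moves: Ne7, Nh6, Rf8+, Rf7, Rh6, Rg6, Re6, Rd6, Rc6, Rb6, Ra6+, Rxf5, Kc4, Kb4, Ka4, Kc3, Ka3, Kc2, Kb2, Ka2, e1=Q, e1=R, e1=B, e1=N.
Count: 24.

24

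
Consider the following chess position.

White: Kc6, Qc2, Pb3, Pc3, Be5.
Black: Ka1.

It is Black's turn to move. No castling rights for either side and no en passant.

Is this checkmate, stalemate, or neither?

stalemate

Black to move; black king on a1.
In check: no.
King squares — b1: attacked by Qc2; a2: attacked by Qc2; b2: attacked by Qc2.
Legal moves for Black: none.
Not in check and no legal moves → stalemate.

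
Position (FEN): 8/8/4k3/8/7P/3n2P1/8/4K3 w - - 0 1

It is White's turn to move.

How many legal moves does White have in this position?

White to move; king on e1.
In check: yes, from the black knight on d3.
Legal moves: Ke2, Kd2, Kf1, Kd1.
Count: 4.

4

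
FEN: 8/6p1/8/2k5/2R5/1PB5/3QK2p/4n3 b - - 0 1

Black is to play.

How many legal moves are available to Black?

2

Black to move; king on c5.
In check: yes, from the white rook on c4.
Legal moves: Kb6, Kb5.
Count: 2.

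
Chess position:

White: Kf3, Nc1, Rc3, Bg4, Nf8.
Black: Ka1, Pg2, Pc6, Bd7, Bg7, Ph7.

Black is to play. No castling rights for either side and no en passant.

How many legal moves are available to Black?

21

Black to move; king on a1.
In check: no.
Legal moves: Bh8, Bxf8, Bh6, Bf6, Be5, Bd4, Bxc3, Be8, Bc8, Be6, Bf5, Bxg4+, Kb2, Kb1, h6, c5, g1=Q, g1=R, g1=B, g1=N+, h5.
Count: 21.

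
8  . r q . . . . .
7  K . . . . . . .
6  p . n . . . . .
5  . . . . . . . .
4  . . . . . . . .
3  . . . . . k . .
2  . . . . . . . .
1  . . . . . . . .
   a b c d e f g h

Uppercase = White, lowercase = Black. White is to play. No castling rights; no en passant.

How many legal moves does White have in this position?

0

White to move; king on a7.
In check: yes, from the black knight on c6.
Legal moves: none.
Count: 0.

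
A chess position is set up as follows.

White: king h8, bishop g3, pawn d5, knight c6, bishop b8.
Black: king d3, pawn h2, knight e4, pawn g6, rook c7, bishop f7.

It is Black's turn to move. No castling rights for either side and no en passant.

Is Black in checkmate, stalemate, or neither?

neither

Black to move; black king on d3.
In check: no.
Legal moves for Black include: Bg8, Be8, Be6, Bxd5, Rc8+, Re7, Rd7, Rb7, Ra7, Rxc6, Nf6, Nd6, Ng5, Nc5, Nxg3, Nc3, Nf2, Nd2, ... (list truncated; more exist).
Black has legal moves and is not in check → neither.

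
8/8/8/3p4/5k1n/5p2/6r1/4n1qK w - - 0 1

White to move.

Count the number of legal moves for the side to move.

0

White to move; king on h1.
In check: yes, from the black queen on g1.
Legal moves: none.
Count: 0.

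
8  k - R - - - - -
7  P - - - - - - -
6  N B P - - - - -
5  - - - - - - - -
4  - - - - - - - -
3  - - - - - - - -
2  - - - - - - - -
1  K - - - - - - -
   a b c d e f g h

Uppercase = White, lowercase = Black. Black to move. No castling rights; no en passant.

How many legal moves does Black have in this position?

Black to move; king on a8.
In check: yes, from the white rook on c8.
Legal moves: none.
Count: 0.

0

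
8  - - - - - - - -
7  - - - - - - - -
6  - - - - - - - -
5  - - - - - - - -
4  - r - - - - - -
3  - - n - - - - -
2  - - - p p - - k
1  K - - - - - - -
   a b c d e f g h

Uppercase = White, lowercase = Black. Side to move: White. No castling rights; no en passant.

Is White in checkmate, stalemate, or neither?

stalemate

White to move; white king on a1.
In check: no.
King squares — b1: attacked by Nc3; a2: attacked by Nc3; b2: attacked by Rb4.
Legal moves for White: none.
Not in check and no legal moves → stalemate.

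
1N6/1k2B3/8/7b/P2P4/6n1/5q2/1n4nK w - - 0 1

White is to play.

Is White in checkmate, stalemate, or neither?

checkmate

White to move; white king on h1.
In check: yes, from the black knight on g3.
King squares — g1: attacked by Qf2; g2: attacked by Qf2; h2: attacked by Qf2.
Legal moves for White: none.
In check with no legal moves → checkmate.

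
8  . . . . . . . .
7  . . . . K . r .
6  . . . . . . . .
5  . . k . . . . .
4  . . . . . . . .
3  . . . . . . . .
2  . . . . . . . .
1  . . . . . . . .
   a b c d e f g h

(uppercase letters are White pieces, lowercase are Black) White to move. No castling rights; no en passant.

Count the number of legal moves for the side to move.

White to move; king on e7.
In check: yes, from the black rook on g7.
Legal moves: Kf8, Ke8, Kd8, Kf6, Ke6.
Count: 5.

5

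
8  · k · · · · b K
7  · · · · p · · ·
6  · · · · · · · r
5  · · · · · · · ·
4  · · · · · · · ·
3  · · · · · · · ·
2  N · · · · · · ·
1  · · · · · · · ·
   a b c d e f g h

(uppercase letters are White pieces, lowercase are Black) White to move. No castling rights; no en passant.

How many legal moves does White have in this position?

2

White to move; king on h8.
In check: yes, from the black rook on h6.
Legal moves: Kxg8, Kg7.
Count: 2.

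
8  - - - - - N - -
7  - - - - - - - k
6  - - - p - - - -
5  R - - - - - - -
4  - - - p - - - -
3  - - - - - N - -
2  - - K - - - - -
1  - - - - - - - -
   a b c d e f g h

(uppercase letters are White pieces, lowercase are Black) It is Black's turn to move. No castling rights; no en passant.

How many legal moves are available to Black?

4

Black to move; king on h7.
In check: yes, from the white knight on f8.
Legal moves: Kh8, Kg8, Kg7, Kh6.
Count: 4.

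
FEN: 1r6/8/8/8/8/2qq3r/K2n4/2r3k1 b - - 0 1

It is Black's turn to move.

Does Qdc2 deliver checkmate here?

yes

After Qdc2: white king on a2; in check: yes, from the black queen on c2.
King squares — a1: attacked by Rc1; b1: attacked by Rc1; b2: attacked by Qc2; a3: attacked by Qc3; b3: attacked by Qc2.
White has no legal moves → checkmate.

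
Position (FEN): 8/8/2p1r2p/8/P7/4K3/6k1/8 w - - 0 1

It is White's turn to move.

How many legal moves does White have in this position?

4

White to move; king on e3.
In check: yes, from the black rook on e6.
Legal moves: Kf4, Kd4, Kd3, Kd2.
Count: 4.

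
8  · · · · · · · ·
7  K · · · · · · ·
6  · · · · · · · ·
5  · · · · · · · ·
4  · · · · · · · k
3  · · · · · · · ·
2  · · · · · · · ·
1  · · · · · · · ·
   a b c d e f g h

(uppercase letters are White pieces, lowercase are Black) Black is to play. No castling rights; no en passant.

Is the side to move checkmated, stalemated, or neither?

neither

Black to move; black king on h4.
In check: no.
Legal moves for Black: Kh5, Kg5, Kg4, Kh3, Kg3.
Black has 5 legal moves and is not in check → neither.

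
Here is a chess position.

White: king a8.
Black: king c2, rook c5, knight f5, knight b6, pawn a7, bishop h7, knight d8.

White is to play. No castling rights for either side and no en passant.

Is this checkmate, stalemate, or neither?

neither

White to move; white king on a8.
In check: yes, from the black knight on b6.
Legal moves for White: Kb8, Kxa7.
White is in check but has 2 legal moves → neither.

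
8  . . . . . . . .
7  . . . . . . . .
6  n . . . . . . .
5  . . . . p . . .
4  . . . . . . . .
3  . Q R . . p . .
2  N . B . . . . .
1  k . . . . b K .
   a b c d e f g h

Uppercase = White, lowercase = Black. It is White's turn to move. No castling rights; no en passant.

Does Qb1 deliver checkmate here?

yes

After Qb1: black king on a1; in check: yes, from the white queen on b1.
King squares — b1: attacked by Bc2; a2: attacked by Qb1; b2: attacked by Qb1.
Black has no legal moves → checkmate.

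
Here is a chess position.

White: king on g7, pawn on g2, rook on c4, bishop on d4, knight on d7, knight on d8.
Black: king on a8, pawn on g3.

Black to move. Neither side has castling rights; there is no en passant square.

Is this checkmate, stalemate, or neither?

stalemate

Black to move; black king on a8.
In check: no.
King squares — a7: attacked by Bd4; b7: attacked by Nd8; b8: attacked by Nd7.
Legal moves for Black: none.
Not in check and no legal moves → stalemate.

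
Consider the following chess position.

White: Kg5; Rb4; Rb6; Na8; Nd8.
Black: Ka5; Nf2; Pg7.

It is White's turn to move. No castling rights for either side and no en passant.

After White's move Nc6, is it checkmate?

yes

After Nc6: black king on a5; in check: yes, from the white knight on c6.
King squares — a4: attacked by Rb4; b4: attacked by Rb6; b5: attacked by Rb4; a6: attacked by Rb6; b6: attacked by Rb4.
Black has no legal moves → checkmate.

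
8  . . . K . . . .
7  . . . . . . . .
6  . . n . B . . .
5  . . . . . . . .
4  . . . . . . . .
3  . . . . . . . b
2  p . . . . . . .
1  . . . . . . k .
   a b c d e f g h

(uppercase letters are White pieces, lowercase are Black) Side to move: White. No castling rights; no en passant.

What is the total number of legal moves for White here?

4

White to move; king on d8.
In check: yes, from the black knight on c6.
Legal moves: Ke8, Kc8, Kd7, Kc7.
Count: 4.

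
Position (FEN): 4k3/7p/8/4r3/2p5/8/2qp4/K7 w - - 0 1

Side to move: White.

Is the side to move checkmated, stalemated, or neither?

White to move; white king on a1.
In check: no.
King squares — b1: attacked by Qc2; a2: attacked by Qc2; b2: attacked by Qc2.
Legal moves for White: none.
Not in check and no legal moves → stalemate.

stalemate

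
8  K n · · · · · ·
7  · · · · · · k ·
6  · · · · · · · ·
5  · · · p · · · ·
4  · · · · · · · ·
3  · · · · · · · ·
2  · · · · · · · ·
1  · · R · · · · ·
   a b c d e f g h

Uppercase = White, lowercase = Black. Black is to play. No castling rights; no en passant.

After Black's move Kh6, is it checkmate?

no

After Kh6: white king on a8; in check: no.
White is not in check, so this cannot be checkmate.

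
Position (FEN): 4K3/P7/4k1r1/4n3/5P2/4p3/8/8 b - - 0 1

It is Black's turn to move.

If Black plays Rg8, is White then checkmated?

After Rg8: white king on e8; in check: yes, from the black rook on g8.
King squares — d7: attacked by Ne5; e7: attacked by Ke6; f7: attacked by Ne5; d8: attacked by Rg8; f8: attacked by Rg8.
White has no legal moves → checkmate.

yes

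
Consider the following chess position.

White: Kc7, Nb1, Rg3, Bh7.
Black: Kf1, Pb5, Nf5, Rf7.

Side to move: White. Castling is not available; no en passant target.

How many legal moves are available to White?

White to move; king on c7.
In check: yes, from the black rook on f7.
Legal moves: Kd8, Kc8, Kb8, Kc6, Kb6.
Count: 5.

5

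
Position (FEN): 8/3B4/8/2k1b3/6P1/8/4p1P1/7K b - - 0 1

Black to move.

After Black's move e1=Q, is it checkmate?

After e1=Q: white king on h1; in check: yes, from the black queen on e1.
King squares — g1: attacked by Qe1; g2: own pawn; h2: attacked by Be5.
White has no legal moves → checkmate.

yes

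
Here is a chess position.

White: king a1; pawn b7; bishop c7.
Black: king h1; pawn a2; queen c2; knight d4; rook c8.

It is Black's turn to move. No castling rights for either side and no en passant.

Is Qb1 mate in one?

After Qb1: white king on a1; in check: yes, from the black queen on b1.
King squares — b1: attacked by Pa2; a2: attacked by Qb1; b2: attacked by Qb1.
White has no legal moves → checkmate.

yes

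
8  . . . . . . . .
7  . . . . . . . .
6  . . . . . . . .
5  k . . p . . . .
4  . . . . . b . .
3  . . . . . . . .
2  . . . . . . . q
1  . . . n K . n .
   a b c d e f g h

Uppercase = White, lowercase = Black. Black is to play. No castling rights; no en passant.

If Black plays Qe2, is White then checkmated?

After Qe2: white king on e1; in check: yes, from the black queen on e2.
King squares — d1: attacked by Qe2; f1: attacked by Qe2; d2: attacked by Qe2; e2: attacked by Ng1; f2: attacked by Nd1.
White has no legal moves → checkmate.

yes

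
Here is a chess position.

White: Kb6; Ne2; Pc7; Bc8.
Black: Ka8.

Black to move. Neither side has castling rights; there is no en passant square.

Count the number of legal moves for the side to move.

0

Black to move; king on a8.
In check: no.
Legal moves: none.
Count: 0.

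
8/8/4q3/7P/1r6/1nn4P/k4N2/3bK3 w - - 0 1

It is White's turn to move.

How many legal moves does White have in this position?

White to move; king on e1.
In check: yes, from the black queen on e6.
Legal moves: Kf1, Ne4.
Count: 2.

2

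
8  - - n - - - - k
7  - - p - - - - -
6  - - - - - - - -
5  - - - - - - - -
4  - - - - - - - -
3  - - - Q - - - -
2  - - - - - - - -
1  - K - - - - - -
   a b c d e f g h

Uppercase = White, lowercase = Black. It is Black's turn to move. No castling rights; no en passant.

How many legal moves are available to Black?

Black to move; king on h8.
In check: no.
Legal moves: Kg8, Kg7, Ne7, Na7, Nd6, Nb6, c6, c5.
Count: 8.

8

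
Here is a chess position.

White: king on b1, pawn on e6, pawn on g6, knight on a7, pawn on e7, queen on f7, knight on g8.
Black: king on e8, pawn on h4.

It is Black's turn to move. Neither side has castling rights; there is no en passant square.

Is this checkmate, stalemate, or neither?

checkmate

Black to move; black king on e8.
In check: yes, from the white queen on f7.
King squares — d7: attacked by Pe6; e7: attacked by Qf7; f7: attacked by Pe6; d8: attacked by Pe7; f8: attacked by Pe7.
Legal moves for Black: none.
In check with no legal moves → checkmate.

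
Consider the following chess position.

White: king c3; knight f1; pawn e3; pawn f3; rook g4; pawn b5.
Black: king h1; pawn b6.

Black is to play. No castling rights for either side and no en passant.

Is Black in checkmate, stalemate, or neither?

Black to move; black king on h1.
In check: no.
King squares — g1: attacked by Rg4; g2: attacked by Rg4; h2: attacked by Nf1.
Legal moves for Black: none.
Not in check and no legal moves → stalemate.

stalemate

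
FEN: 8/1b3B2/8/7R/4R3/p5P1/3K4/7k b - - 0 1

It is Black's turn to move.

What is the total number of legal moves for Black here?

Black to move; king on h1.
In check: yes, from the white rook on h5.
Legal moves: Kg2, Kg1.
Count: 2.

2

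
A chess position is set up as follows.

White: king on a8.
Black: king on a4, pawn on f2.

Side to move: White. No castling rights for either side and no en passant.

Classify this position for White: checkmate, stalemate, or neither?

neither

White to move; white king on a8.
In check: no.
Legal moves for White: Kb8, Kb7, Ka7.
White has 3 legal moves and is not in check → neither.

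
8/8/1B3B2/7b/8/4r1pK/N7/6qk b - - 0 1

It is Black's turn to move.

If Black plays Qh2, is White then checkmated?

After Qh2: white king on h3; in check: yes, from the black queen on h2.
King squares — g2: attacked by Kh1; h2: attacked by Kh1; g3: attacked by Qh2; g4: attacked by Bh5; h4: attacked by Qh2.
White has no legal moves → checkmate.

yes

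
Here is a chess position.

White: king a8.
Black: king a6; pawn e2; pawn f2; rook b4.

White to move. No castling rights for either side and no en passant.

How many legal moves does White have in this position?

0

White to move; king on a8.
In check: no.
Legal moves: none.
Count: 0.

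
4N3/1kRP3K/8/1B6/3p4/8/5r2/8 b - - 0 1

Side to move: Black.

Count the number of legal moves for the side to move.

Black to move; king on b7.
In check: yes, from the white rook on c7.
Legal moves: Kb8, Ka8, Kb6.
Count: 3.

3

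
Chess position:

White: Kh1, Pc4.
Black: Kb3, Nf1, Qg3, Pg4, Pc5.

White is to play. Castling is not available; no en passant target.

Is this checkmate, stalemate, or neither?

White to move; white king on h1.
In check: no.
King squares — g1: attacked by Qg3; g2: attacked by Qg3; h2: attacked by Nf1.
Legal moves for White: none.
Not in check and no legal moves → stalemate.

stalemate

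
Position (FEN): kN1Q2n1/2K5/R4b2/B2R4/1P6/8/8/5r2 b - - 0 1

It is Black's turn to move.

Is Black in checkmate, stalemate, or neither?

Black to move; black king on a8.
In check: yes, from the white rook on a6.
King squares — a7: attacked by Ra6; b7: attacked by Kc7; b8: attacked by Kc7.
Legal moves for Black: none.
In check with no legal moves → checkmate.

checkmate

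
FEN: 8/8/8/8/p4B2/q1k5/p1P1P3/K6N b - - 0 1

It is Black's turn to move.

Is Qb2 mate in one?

yes

After Qb2: white king on a1; in check: yes, from the black queen on b2.
King squares — b1: attacked by Pa2; a2: attacked by Qb2; b2: attacked by Kc3.
White has no legal moves → checkmate.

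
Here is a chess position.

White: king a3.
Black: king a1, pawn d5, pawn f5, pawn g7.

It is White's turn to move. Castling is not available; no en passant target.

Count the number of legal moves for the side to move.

3

White to move; king on a3.
In check: no.
Legal moves: Kb4, Ka4, Kb3.
Count: 3.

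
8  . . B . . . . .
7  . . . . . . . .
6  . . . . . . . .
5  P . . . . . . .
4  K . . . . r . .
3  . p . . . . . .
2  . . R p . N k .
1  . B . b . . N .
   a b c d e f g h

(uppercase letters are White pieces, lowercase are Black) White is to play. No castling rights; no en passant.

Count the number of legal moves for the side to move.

5

White to move; king on a4.
In check: yes, from the black rook on f4.
Legal moves: Kb5, Kxb3, Ka3, Ne4, Rc4.
Count: 5.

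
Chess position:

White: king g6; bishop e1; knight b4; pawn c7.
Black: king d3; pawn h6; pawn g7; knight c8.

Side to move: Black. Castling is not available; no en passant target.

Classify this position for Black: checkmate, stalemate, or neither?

neither

Black to move; black king on d3.
In check: yes, from the white knight on b4.
Legal moves for Black: Ke4, Kd4, Kc4, Ke3, Ke2.
Black is in check but has 5 legal moves → neither.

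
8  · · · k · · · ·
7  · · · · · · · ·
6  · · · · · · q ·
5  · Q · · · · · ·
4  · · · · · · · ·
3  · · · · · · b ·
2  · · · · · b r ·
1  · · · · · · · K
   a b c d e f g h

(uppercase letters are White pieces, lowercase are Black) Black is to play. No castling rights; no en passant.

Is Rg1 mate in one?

yes

After Rg1: white king on h1; in check: yes, from the black rook on g1.
King squares — g1: attacked by Bf2; g2: attacked by Rg1; h2: attacked by Bg3.
White has no legal moves → checkmate.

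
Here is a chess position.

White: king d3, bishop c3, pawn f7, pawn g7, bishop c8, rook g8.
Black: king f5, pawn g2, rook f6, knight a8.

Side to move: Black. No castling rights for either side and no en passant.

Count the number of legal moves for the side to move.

Black to move; king on f5.
In check: yes, from the white bishop on c8.
Legal moves: Kg6, Kg5, Kf4, Re6.
Count: 4.

4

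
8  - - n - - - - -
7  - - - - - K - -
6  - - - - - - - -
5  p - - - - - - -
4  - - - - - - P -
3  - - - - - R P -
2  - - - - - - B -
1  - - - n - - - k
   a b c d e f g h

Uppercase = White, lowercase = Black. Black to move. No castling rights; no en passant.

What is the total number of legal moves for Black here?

Black to move; king on h1.
In check: yes, from the white bishop on g2.
Legal moves: Kh2, Kxg2, Kg1.
Count: 3.

3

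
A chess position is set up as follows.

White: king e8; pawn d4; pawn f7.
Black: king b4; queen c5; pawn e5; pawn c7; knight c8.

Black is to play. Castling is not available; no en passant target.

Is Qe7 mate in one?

After Qe7: white king on e8; in check: yes, from the black queen on e7.
King squares — d7: attacked by Qe7; e7: attacked by Nc8; f7: own pawn; d8: attacked by Qe7; f8: attacked by Qe7.
White has no legal moves → checkmate.

yes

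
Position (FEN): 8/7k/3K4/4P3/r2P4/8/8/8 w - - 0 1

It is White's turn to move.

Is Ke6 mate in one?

After Ke6: black king on h7; in check: no.
Black is not in check, so this cannot be checkmate.

no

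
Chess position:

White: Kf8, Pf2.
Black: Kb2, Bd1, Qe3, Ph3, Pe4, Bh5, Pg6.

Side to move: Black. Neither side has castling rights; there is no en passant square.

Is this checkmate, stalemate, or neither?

neither

Black to move; black king on b2.
In check: no.
Legal moves for Black include: Bhg4, Bhf3, Bhe2, Qa7, Qh6+, Qb6, Qg5, Qc5+, Qf4+, Qd4, Qg3, Qf3+, Qd3, Qc3, Qb3, Qa3+, Qxf2+, Qe2, ... (list truncated; more exist).
Black has legal moves and is not in check → neither.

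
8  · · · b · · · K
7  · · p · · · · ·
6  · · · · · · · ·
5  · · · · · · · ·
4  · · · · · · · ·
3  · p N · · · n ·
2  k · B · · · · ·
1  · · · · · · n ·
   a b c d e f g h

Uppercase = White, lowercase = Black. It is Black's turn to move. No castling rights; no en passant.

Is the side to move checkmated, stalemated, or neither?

neither

Black to move; black king on a2.
In check: yes, from the white knight on c3.
King squares — a1: available; b1: attacked by Bc2; b2: available; a3: available; b3: own pawn.
Legal moves for Black: Ka3, Kb2, Ka1.
Black is in check but has 3 legal moves → neither.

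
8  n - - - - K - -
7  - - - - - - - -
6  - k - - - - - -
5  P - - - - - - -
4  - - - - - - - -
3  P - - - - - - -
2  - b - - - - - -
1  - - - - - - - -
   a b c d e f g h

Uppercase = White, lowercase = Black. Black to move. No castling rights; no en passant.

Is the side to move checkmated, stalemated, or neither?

neither

Black to move; black king on b6.
In check: yes, from the white pawn on a5.
King squares — a5: available; b5: available; c5: available; a6: available; c6: available; a7: available; b7: available; c7: available.
Legal moves for Black: Kc7, Kb7, Ka7, Kc6, Ka6, Kc5, Kb5, Kxa5.
Black is in check but has 8 legal moves → neither.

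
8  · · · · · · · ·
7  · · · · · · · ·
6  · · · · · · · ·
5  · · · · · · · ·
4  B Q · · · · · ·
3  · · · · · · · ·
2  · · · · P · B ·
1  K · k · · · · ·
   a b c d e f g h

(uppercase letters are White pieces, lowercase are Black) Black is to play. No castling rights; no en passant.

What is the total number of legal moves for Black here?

0

Black to move; king on c1.
In check: no.
Legal moves: none.
Count: 0.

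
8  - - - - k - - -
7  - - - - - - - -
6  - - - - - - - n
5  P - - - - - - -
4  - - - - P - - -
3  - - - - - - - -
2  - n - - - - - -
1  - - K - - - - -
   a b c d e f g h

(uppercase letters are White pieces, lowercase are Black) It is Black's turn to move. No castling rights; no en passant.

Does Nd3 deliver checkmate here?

After Nd3: white king on c1; in check: yes, from the black knight on d3.
White has 4 legal replies: Kd2, Kc2, Kd1, Kb1.
In check but a legal move exists → not checkmate.

no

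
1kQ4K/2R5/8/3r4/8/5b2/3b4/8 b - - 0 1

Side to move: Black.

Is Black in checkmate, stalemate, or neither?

checkmate

Black to move; black king on b8.
In check: yes, from the white queen on c8.
King squares — a7: attacked by Rc7; b7: attacked by Rc7; c7: attacked by Qc8; a8: attacked by Qc8; c8: attacked by Rc7.
Legal moves for Black: none.
In check with no legal moves → checkmate.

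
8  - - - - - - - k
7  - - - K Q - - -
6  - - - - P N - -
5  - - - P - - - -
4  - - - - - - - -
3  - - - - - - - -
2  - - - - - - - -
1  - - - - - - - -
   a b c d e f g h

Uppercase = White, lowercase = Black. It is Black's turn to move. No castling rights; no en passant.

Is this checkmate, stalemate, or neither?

stalemate

Black to move; black king on h8.
In check: no.
King squares — g7: attacked by Qe7; h7: attacked by Nf6; g8: attacked by Nf6.
Legal moves for Black: none.
Not in check and no legal moves → stalemate.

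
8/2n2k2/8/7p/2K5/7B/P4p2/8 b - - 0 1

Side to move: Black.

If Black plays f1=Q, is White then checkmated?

After f1=Q: white king on c4; in check: yes, from the black queen on f1.
White has 6 legal replies: Kc5, Kd4, Kb4, Kc3, Kb3, Bxf1.
In check but a legal move exists → not checkmate.

no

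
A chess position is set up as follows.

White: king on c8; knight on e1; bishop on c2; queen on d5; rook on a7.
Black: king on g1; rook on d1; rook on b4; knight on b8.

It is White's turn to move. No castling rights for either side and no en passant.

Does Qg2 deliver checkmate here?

After Qg2: black king on g1; in check: yes, from the white queen on g2.
King squares — f1: attacked by Qg2; h1: attacked by Qg2; f2: attacked by Qg2; g2: attacked by Ne1; h2: attacked by Qg2.
Black has no legal moves → checkmate.

yes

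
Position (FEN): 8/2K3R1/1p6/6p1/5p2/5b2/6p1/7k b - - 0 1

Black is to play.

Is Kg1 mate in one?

no

After Kg1: white king on c7; in check: no.
White is not in check, so this cannot be checkmate.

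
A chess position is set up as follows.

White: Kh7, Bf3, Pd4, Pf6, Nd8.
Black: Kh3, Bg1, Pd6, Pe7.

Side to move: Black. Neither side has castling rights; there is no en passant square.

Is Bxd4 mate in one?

After Bxd4: white king on h7; in check: no.
White is not in check, so this cannot be checkmate.

no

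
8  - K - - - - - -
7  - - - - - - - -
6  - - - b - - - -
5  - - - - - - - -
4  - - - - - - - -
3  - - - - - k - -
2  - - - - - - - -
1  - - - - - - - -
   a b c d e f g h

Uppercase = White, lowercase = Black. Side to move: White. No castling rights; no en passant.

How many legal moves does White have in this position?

White to move; king on b8.
In check: yes, from the black bishop on d6.
Legal moves: Kc8, Ka8, Kb7, Ka7.
Count: 4.

4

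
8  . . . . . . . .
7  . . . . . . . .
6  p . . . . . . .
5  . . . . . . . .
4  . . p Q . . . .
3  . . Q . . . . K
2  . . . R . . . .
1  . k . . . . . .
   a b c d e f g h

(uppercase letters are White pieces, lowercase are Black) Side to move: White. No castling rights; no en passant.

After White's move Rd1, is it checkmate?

no

After Rd1: black king on b1; in check: yes, from the white rook on d1.
Black has 1 legal reply: Ka2.
In check but a legal move exists → not checkmate.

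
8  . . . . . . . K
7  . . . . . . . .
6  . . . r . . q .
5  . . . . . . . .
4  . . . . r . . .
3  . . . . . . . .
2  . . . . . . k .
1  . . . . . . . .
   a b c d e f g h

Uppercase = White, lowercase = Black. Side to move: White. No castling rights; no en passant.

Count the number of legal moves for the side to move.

White to move; king on h8.
In check: no.
Legal moves: none.
Count: 0.

0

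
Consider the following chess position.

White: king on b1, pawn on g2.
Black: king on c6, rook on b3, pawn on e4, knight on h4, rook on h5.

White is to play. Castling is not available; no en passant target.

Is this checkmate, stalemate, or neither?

neither

White to move; white king on b1.
In check: yes, from the black rook on b3.
King squares — a1: available; c1: available; a2: available; b2: attacked by Rb3; c2: available.
Legal moves for White: Kc2, Ka2, Kc1, Ka1.
White is in check but has 4 legal moves → neither.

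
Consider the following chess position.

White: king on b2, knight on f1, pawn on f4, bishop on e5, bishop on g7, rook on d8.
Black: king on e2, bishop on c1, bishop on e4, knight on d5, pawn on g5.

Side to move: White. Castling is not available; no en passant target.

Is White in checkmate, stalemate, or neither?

White to move; white king on b2.
In check: yes, from the black bishop on c1.
Legal moves for White: Kb3, Ka2, Kxc1, Ka1.
White is in check but has 4 legal moves → neither.

neither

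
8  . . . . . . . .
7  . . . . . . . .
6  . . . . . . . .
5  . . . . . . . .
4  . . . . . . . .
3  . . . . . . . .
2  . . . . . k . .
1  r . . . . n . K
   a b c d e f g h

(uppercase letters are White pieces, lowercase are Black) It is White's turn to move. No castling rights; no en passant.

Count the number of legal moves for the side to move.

White to move; king on h1.
In check: no.
Legal moves: none.
Count: 0.

0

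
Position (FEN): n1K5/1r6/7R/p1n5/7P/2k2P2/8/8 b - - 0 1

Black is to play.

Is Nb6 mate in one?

no

After Nb6: white king on c8; in check: yes, from the black knight on b6.
White has 2 legal replies: Kd8, Rxb6.
In check but a legal move exists → not checkmate.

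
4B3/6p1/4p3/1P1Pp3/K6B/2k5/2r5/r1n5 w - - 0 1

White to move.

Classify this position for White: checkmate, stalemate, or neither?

checkmate

White to move; white king on a4.
In check: yes, from the black rook on a1.
King squares — a3: attacked by Ra1; b3: attacked by Nc1; b4: attacked by Kc3; a5: attacked by Ra1; b5: own pawn.
Legal moves for White: none.
In check with no legal moves → checkmate.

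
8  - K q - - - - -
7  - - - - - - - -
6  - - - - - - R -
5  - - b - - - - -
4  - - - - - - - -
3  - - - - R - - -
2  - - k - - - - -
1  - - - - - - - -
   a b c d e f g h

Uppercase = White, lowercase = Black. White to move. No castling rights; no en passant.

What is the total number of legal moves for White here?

1

White to move; king on b8.
In check: yes, from the black queen on c8.
Legal moves: Kxc8.
Count: 1.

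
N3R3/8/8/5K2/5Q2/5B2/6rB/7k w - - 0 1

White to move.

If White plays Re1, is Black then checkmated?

yes

After Re1: black king on h1; in check: yes, from the white rook on e1.
King squares — g1: attacked by Re1; g2: own rook; h2: attacked by Qf4.
Black has no legal moves → checkmate.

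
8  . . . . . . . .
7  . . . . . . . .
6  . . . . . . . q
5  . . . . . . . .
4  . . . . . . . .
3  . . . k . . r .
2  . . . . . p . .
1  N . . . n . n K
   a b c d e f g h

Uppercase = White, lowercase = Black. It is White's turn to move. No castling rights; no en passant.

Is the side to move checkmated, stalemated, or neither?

White to move; white king on h1.
In check: yes, from the black queen on h6.
King squares — g1: attacked by Pf2; g2: attacked by Ne1; h2: attacked by Qh6.
Legal moves for White: none.
In check with no legal moves → checkmate.

checkmate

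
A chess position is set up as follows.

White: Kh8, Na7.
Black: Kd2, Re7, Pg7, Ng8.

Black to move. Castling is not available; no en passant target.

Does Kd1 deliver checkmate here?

no

After Kd1: white king on h8; in check: no.
White is not in check, so this cannot be checkmate.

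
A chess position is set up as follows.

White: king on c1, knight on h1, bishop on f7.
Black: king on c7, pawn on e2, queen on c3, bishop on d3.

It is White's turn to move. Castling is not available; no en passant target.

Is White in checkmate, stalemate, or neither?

checkmate

White to move; white king on c1.
In check: yes, from the black queen on c3.
King squares — b1: attacked by Bd3; d1: attacked by Pe2; b2: attacked by Qc3; c2: attacked by Qc3; d2: attacked by Qc3.
Legal moves for White: none.
In check with no legal moves → checkmate.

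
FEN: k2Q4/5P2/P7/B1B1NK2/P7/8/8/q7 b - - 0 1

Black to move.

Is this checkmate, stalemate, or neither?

checkmate

Black to move; black king on a8.
In check: yes, from the white queen on d8.
King squares — a7: attacked by Bc5; b7: attacked by Pa6; b8: attacked by Qd8.
Legal moves for Black: none.
In check with no legal moves → checkmate.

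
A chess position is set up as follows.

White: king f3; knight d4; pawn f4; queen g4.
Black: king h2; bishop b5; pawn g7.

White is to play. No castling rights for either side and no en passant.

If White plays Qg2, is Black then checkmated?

yes

After Qg2: black king on h2; in check: yes, from the white queen on g2.
King squares — g1: attacked by Qg2; h1: attacked by Qg2; g2: attacked by Kf3; g3: attacked by Qg2; h3: attacked by Qg2.
Black has no legal moves → checkmate.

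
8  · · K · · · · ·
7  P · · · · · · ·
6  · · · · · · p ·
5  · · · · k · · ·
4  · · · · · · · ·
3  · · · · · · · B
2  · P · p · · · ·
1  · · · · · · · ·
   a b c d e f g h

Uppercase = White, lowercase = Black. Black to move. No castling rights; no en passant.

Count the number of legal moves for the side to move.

11

Black to move; king on e5.
In check: no.
Legal moves: Kf6, Kd6, Kd5, Kf4, Ke4, Kd4, g5, d1=Q, d1=R, d1=B, d1=N.
Count: 11.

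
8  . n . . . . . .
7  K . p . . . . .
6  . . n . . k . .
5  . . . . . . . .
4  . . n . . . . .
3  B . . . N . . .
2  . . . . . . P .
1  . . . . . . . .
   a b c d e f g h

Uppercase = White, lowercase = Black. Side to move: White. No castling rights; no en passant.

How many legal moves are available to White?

White to move; king on a7.
In check: yes, from the black knight on c6.
Legal moves: Ka8, Kb7.
Count: 2.

2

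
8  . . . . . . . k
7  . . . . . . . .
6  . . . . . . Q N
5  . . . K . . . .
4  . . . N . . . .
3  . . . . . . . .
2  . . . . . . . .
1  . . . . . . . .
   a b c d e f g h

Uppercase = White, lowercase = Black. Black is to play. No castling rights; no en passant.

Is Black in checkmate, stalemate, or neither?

stalemate

Black to move; black king on h8.
In check: no.
King squares — g7: attacked by Qg6; h7: attacked by Qg6; g8: attacked by Qg6.
Legal moves for Black: none.
Not in check and no legal moves → stalemate.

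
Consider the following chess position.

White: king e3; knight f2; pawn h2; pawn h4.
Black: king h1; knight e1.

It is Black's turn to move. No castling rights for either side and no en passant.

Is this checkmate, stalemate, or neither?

Black to move; black king on h1.
In check: yes, from the white knight on f2.
King squares — g1: available; g2: available; h2: available.
Legal moves for Black: Kxh2, Kg2, Kg1.
Black is in check but has 3 legal moves → neither.

neither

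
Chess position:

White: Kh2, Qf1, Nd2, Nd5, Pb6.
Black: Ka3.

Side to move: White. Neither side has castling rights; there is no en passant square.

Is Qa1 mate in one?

yes

After Qa1: black king on a3; in check: yes, from the white queen on a1.
King squares — a2: attacked by Qa1; b2: attacked by Qa1; b3: attacked by Nd2; a4: attacked by Qa1; b4: attacked by Nd5.
Black has no legal moves → checkmate.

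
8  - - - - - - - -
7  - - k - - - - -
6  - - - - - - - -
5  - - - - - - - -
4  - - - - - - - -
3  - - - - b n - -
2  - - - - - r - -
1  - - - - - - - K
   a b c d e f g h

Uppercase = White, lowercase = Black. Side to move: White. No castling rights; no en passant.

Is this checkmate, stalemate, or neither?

White to move; white king on h1.
In check: no.
King squares — g1: attacked by Nf3; g2: attacked by Rf2; h2: attacked by Rf2.
Legal moves for White: none.
Not in check and no legal moves → stalemate.

stalemate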